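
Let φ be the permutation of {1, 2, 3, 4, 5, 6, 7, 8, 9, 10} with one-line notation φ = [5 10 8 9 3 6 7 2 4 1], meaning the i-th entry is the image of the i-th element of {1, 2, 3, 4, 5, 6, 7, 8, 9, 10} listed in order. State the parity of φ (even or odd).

In disjoint-cycle form the cycle lengths are 6, 2, 1, 1.
A cycle of length ℓ contributes ℓ−1 transpositions, so φ is a product of 5 + 1 = 6 transpositions — even.

even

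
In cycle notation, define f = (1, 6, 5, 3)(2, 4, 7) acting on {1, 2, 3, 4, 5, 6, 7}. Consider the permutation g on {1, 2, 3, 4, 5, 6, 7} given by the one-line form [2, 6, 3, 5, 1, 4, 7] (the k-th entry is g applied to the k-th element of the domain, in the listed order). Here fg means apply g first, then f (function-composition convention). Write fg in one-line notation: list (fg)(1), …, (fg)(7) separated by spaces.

(fg)(x) = f(g(x)). Computing each image: f(g(1)) = f(2) = 4, f(g(2)) = f(6) = 5, f(g(3)) = f(3) = 1, f(g(4)) = f(5) = 3, f(g(5)) = f(1) = 6, f(g(6)) = f(4) = 7, f(g(7)) = f(7) = 2.
Hence fg = [4 5 1 3 6 7 2].

4 5 1 3 6 7 2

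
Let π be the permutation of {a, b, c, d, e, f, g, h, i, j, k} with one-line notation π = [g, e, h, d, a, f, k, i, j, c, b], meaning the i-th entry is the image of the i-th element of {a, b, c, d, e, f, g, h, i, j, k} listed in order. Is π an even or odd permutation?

odd

In disjoint-cycle form the cycle lengths are 5, 4, 1, 1.
A cycle is odd iff its length is even; π has 1 even-length cycle, so sgn(π) = (−1)^1 and π is odd.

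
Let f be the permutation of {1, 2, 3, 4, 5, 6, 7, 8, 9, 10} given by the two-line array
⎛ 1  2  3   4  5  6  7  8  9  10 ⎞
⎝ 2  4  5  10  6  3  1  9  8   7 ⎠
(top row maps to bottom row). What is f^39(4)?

2

Tracing 4 → 10 → … returns to 4 after 5 steps, so 4 lies in a 5-cycle (1 2 4 10 7).
Since the cycle has length 5, f^39 acts on it the same as f^4 (39 mod 5 = 4).
Stepping 4 places around the cycle: 4 → 10 → 7 → 1 → 2.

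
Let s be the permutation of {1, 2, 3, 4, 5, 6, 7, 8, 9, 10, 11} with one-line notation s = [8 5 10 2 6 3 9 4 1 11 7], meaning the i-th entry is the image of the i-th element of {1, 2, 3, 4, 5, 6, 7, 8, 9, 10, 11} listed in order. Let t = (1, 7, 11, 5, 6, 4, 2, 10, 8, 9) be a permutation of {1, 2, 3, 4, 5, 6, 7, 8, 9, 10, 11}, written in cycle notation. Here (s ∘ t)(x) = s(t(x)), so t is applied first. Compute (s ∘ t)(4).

t(4) = 2, then s(2) = 5; composing gives (s ∘ t)(4) = 5.

5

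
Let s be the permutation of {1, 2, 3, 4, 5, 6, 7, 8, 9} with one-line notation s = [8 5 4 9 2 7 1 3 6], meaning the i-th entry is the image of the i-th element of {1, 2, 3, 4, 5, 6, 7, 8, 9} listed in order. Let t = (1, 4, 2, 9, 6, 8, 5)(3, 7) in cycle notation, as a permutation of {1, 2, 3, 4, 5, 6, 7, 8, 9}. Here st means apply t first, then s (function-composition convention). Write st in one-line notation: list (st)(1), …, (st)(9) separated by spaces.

(st)(x) = s(t(x)). Computing each image: s(t(1)) = s(4) = 9, s(t(2)) = s(9) = 6, s(t(3)) = s(7) = 1, s(t(4)) = s(2) = 5, s(t(5)) = s(1) = 8, s(t(6)) = s(8) = 3, s(t(7)) = s(3) = 4, s(t(8)) = s(5) = 2, s(t(9)) = s(6) = 7.
Hence st = [9 6 1 5 8 3 4 2 7].

9 6 1 5 8 3 4 2 7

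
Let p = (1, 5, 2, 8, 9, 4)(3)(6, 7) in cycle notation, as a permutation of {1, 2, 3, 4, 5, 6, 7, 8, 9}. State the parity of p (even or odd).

even

The cycle lengths are 6, 2, 1.
A cycle is odd iff its length is even; p has 2 even-length cycles, so sgn(p) = (−1)^2 and p is even.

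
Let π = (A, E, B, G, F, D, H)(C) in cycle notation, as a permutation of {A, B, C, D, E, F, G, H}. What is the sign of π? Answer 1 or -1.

1

The cycle lengths are 7, 1.
A cycle is odd iff its length is even; π has 0 even-length cycles, so sgn(π) = (−1)^0 and π is even.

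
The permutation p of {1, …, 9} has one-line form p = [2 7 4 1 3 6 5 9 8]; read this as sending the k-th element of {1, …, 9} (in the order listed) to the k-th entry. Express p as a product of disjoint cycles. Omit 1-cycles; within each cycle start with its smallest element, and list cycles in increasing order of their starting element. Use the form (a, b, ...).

Start at 1 and follow images: 1 → 2 → 7 → 5 → 3 → 4 → 1, giving the cycle (1, 2, 7, 5, 3, 4).
Continuing from each remaining unvisited element yields (1, 2, 7, 5, 3, 4)(8, 9).

(1, 2, 7, 5, 3, 4)(8, 9)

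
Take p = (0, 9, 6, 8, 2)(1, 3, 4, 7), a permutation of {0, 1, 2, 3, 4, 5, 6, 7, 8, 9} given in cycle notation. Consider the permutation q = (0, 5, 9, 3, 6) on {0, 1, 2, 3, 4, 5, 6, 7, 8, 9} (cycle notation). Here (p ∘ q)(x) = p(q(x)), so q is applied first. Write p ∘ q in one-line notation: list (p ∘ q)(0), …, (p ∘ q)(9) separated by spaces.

(p ∘ q)(x) = p(q(x)). Computing each image: p(q(0)) = p(5) = 5, p(q(1)) = p(1) = 3, p(q(2)) = p(2) = 0, p(q(3)) = p(6) = 8, p(q(4)) = p(4) = 7, p(q(5)) = p(9) = 6, p(q(6)) = p(0) = 9, p(q(7)) = p(7) = 1, p(q(8)) = p(8) = 2, p(q(9)) = p(3) = 4.
Hence p ∘ q = [5 3 0 8 7 6 9 1 2 4].

5 3 0 8 7 6 9 1 2 4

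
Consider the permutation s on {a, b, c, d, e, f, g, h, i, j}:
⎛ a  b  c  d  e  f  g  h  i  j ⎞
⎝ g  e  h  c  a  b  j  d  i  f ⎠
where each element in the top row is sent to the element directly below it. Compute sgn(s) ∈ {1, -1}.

-1

In disjoint-cycle form the cycle lengths are 6, 3, 1.
A cycle of length ℓ contributes ℓ−1 transpositions, so s is a product of 5 + 2 = 7 transpositions — odd.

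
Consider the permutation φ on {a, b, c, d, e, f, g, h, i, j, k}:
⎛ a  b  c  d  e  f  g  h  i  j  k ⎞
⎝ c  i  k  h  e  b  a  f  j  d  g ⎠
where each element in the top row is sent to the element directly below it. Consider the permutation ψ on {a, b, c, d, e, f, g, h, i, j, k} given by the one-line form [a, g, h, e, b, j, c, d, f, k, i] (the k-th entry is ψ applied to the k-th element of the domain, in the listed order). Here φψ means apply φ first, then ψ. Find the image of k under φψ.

c

First apply φ: φ(k) = g, then ψ(g) = c. Thus (φψ)(k) = c.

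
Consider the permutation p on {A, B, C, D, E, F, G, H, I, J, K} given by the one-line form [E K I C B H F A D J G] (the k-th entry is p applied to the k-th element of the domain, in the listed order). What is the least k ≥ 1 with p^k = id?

Writing p as disjoint cycles, the cycle lengths are 7, 3, 1.
The order of p is the least common multiple of its cycle lengths: lcm(7, 3) = 21.

21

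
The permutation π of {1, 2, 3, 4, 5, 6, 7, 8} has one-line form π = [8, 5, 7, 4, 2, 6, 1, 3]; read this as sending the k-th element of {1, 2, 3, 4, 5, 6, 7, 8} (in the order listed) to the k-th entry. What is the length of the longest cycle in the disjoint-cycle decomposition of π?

Decomposing into disjoint cycles gives (1 8 3 7)(2 5); the longest has length 4.

4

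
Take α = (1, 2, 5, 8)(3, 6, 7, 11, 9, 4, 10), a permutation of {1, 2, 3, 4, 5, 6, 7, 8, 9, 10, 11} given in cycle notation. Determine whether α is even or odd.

odd

The cycle lengths are 7, 4.
A cycle is odd iff its length is even; α has 1 even-length cycle, so sgn(α) = (−1)^1 and α is odd.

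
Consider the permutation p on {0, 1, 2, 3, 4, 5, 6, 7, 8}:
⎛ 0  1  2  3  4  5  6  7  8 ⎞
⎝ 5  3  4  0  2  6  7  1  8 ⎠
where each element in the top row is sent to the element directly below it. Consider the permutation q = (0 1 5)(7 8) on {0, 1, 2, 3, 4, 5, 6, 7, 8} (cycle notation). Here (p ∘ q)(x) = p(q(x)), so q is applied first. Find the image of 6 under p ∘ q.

7

First apply q: q(6) = 6, then p(6) = 7. Thus (p ∘ q)(6) = 7.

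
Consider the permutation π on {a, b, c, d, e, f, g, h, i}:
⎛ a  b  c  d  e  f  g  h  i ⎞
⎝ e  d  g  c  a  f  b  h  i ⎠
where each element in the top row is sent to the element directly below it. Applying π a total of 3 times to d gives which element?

b

Tracing d → c → … returns to d after 4 steps, so d lies in a 4-cycle (b, d, c, g).
Advancing 3 steps from d: d → c → g → b.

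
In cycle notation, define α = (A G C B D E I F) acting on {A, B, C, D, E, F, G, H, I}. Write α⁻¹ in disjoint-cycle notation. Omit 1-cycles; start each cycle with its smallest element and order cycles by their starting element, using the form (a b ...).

Inverting a permutation written in cycle notation just reverses the order within every cycle.
Reversing each cycle of α and rotating so the smallest element leads gives (A F I E D B C G).

(A F I E D B C G)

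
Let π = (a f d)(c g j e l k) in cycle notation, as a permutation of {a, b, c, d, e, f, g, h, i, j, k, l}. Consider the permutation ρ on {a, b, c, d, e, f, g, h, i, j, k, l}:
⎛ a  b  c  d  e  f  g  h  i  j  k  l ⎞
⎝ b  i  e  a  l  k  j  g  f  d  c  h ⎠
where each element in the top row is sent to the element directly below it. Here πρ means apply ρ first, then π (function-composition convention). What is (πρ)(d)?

f

(πρ)(d) = π(ρ(d)). ρ(d) = a, then π(a) = f. So (πρ)(d) = f.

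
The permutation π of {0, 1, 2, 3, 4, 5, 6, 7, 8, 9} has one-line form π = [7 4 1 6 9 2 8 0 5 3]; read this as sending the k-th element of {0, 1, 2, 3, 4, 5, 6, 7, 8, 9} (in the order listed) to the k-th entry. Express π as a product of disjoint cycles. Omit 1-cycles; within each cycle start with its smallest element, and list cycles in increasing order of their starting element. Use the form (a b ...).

Start at 0 and follow images: 0 → 7 → 0, giving the cycle (0 7).
Continuing from each remaining unvisited element yields (0 7)(1 4 9 3 6 8 5 2).

(0 7)(1 4 9 3 6 8 5 2)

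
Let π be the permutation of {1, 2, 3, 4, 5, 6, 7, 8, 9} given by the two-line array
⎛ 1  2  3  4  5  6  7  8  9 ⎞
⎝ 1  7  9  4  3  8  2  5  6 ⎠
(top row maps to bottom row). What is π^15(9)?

Tracing 9 → 6 → … returns to 9 after 5 steps, so 9 lies in a 5-cycle (3, 9, 6, 8, 5).
On a 5-cycle, π^5 is the identity, so π^15 = π^0 there (15 ≡ 0 mod 5).
So π^15(9) = 9.

9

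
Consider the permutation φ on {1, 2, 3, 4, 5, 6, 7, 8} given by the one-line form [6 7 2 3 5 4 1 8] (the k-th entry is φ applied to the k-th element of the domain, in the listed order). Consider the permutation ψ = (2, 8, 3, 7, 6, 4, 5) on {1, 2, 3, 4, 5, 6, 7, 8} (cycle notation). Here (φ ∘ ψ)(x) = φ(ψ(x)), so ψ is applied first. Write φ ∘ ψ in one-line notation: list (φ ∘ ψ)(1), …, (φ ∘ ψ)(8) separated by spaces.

For each element, apply ψ then φ: 1 → 1 → 6; 2 → 8 → 8; 3 → 7 → 1; 4 → 5 → 5; 5 → 2 → 7; 6 → 4 → 3; 7 → 6 → 4; 8 → 3 → 2.
So φ ∘ ψ in one-line form is 6 8 1 5 7 3 4 2.

6 8 1 5 7 3 4 2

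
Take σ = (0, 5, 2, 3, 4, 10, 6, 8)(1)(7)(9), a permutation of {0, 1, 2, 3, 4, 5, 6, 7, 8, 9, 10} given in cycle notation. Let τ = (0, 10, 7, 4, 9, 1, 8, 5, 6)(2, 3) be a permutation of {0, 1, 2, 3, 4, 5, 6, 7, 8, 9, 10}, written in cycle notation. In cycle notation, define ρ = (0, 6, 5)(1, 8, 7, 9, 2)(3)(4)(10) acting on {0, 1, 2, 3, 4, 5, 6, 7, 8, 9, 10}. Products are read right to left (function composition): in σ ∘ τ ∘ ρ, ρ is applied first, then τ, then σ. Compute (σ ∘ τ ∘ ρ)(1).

Chase 1: ρ(1) = 8; τ(8) = 5; σ(5) = 2. Hence (σ ∘ τ ∘ ρ)(1) = 2.

2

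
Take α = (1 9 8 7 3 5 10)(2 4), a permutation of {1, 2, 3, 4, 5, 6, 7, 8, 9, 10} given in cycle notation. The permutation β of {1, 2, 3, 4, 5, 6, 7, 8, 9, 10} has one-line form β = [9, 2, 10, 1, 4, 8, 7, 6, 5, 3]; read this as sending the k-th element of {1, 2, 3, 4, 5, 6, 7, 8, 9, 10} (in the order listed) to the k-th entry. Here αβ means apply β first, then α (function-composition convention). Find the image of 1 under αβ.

8

First apply β: β(1) = 9, then α(9) = 8. Thus (αβ)(1) = 8.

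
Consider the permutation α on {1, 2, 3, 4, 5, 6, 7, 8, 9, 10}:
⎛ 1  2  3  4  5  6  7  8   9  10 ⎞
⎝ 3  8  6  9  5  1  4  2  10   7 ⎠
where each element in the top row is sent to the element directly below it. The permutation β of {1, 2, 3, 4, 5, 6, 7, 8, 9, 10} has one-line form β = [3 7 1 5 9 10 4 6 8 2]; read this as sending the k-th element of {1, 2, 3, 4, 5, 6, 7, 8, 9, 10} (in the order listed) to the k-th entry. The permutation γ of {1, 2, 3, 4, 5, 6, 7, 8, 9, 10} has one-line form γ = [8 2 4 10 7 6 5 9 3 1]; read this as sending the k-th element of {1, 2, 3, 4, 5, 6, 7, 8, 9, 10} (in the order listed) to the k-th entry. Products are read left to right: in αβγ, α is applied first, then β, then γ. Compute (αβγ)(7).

7

(αβγ)(7) = γ(β(α(7))). α(7) = 4, then β(4) = 5, then γ(5) = 7, so the result is 7.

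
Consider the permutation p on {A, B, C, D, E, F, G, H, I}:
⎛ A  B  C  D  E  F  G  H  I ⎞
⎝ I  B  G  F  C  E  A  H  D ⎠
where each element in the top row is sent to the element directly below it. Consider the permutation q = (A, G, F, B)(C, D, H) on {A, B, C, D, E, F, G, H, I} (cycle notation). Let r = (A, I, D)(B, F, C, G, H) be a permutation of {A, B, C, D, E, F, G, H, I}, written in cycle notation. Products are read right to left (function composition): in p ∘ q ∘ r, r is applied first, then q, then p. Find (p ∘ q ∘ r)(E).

C

(p ∘ q ∘ r)(E) = p(q(r(E))). r(E) = E, then q(E) = E, then p(E) = C, so the result is C.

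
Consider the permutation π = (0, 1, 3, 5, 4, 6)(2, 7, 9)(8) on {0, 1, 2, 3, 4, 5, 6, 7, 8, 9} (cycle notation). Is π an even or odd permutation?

odd

The cycle lengths are 6, 3, 1.
A cycle of length ℓ contributes ℓ−1 transpositions, so π is a product of 5 + 2 = 7 transpositions — odd.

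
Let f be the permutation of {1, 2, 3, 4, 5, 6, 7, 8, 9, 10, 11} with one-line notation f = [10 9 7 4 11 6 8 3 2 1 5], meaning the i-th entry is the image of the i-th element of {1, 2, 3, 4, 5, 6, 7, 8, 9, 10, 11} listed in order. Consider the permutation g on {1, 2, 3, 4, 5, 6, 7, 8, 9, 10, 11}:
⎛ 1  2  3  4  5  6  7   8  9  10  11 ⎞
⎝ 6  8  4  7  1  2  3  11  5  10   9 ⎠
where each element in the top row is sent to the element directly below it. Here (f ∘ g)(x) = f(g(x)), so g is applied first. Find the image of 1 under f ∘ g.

6

g(1) = 6, then f(6) = 6; composing gives (f ∘ g)(1) = 6.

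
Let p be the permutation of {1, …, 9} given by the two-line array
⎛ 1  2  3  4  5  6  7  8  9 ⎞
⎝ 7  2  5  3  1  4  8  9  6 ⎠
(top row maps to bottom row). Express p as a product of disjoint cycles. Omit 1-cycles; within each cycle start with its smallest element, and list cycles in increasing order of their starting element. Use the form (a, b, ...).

From 1: 1 → 7 → 8 → 9 → 6 → 4 → 3 → 5 → 1, closing the cycle (1, 7, 8, 9, 6, 4, 3, 5).
Repeating from the next unused element and collecting all non-trivial cycles gives (1, 7, 8, 9, 6, 4, 3, 5).

(1, 7, 8, 9, 6, 4, 3, 5)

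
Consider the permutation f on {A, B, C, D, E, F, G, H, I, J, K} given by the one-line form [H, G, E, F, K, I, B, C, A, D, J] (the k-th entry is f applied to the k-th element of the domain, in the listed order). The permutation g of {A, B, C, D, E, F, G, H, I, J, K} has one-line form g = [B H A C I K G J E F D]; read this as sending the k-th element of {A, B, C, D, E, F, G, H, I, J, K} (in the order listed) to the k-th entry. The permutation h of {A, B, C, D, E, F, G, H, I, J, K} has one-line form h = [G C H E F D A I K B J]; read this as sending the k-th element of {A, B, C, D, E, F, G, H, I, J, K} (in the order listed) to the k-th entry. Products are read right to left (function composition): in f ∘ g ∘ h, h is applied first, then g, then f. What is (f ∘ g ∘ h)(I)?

F

Chase I: h(I) = K; g(K) = D; f(D) = F. Hence (f ∘ g ∘ h)(I) = F.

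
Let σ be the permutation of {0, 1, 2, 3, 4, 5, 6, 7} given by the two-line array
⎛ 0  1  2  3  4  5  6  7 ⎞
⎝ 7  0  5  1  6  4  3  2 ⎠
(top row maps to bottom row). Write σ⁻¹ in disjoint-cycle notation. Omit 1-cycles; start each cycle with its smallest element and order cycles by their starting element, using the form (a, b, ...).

First write σ in disjoint cycles: (0, 7, 2, 5, 4, 6, 3, 1).
Reversing each cycle (and rotating so the smallest element leads) gives σ⁻¹ = (0, 1, 3, 6, 4, 5, 2, 7).

(0, 1, 3, 6, 4, 5, 2, 7)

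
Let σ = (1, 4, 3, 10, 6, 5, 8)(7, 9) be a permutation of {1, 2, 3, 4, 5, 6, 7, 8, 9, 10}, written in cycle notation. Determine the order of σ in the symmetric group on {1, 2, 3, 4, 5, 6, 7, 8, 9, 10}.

14

The cycle type of σ is (7, 2, 1).
Since disjoint cycles commute, ord(σ) = lcm(7, 2) = 14.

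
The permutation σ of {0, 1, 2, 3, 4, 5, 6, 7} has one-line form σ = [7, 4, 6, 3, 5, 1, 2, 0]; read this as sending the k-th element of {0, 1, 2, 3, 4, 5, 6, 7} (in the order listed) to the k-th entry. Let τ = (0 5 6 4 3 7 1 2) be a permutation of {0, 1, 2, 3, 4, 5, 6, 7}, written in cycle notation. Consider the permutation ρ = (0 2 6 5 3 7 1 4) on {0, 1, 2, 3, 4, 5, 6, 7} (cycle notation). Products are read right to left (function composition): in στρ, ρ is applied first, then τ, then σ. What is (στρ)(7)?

(στρ)(7) = σ(τ(ρ(7))). ρ(7) = 1, then τ(1) = 2, then σ(2) = 6, so the result is 6.

6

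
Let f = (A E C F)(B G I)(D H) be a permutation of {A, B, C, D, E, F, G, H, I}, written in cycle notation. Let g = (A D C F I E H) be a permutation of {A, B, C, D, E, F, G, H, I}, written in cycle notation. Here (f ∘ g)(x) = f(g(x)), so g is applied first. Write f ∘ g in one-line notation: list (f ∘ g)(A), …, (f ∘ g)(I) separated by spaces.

H G A F D B I E C

(f ∘ g)(x) = f(g(x)). Computing each image: f(g(A)) = f(D) = H, f(g(B)) = f(B) = G, f(g(C)) = f(F) = A, f(g(D)) = f(C) = F, f(g(E)) = f(H) = D, f(g(F)) = f(I) = B, f(g(G)) = f(G) = I, f(g(H)) = f(A) = E, f(g(I)) = f(E) = C.
Hence f ∘ g = [H G A F D B I E C].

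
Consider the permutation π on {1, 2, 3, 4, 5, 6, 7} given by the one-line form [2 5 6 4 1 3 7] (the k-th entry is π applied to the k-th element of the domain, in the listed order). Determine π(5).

5 is element number 5 of the domain, and entry number 5 of the one-line form is 1, so π(5) = 1.

1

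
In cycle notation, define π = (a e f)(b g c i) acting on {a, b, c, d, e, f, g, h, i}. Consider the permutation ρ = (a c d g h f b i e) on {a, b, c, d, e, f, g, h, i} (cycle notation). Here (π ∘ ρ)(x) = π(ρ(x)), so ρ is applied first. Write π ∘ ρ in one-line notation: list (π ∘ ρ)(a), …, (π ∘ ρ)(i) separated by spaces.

i b d c e g h a f

(π ∘ ρ)(x) = π(ρ(x)). Computing each image: π(ρ(a)) = π(c) = i, π(ρ(b)) = π(i) = b, π(ρ(c)) = π(d) = d, π(ρ(d)) = π(g) = c, π(ρ(e)) = π(a) = e, π(ρ(f)) = π(b) = g, π(ρ(g)) = π(h) = h, π(ρ(h)) = π(f) = a, π(ρ(i)) = π(e) = f.
Hence π ∘ ρ = [i b d c e g h a f].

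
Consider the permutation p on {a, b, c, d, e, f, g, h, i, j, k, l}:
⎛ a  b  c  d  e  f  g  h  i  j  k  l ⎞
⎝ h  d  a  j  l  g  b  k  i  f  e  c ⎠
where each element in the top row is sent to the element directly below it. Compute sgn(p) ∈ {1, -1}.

In disjoint-cycle form the cycle lengths are 6, 5, 1.
A cycle of length ℓ contributes ℓ−1 transpositions, so p is a product of 5 + 4 = 9 transpositions — odd.

-1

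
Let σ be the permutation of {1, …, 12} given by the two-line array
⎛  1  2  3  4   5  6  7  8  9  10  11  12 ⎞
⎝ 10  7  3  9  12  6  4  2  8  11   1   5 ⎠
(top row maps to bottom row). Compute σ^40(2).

2

Tracing 2 → 7 → … returns to 2 after 5 steps, so 2 lies in a 5-cycle (2, 7, 4, 9, 8).
Powers repeat with period 5 on this cycle, and 40 mod 5 = 0, so σ^40(2) = σ^0(2).
So σ^40(2) = 2.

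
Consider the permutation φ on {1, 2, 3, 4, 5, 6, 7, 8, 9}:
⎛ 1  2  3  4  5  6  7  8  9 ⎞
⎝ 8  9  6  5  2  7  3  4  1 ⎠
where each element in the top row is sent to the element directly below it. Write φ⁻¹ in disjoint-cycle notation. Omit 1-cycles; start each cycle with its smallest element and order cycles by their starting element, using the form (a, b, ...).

The cycle decomposition of φ is (1, 8, 4, 5, 2, 9)(3, 6, 7).
Reversing each cycle (and rotating so the smallest element leads) gives φ⁻¹ = (1, 9, 2, 5, 4, 8)(3, 7, 6).

(1, 9, 2, 5, 4, 8)(3, 7, 6)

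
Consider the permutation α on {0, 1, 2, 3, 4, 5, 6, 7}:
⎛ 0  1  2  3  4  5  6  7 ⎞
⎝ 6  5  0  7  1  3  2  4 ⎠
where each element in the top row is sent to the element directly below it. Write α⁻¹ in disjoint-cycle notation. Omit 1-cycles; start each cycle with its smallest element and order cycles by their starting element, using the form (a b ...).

(0 2 6)(1 4 7 3 5)

The cycle decomposition of α is (0 6 2)(1 5 3 7 4).
Reversing each cycle (and rotating so the smallest element leads) gives α⁻¹ = (0 2 6)(1 4 7 3 5).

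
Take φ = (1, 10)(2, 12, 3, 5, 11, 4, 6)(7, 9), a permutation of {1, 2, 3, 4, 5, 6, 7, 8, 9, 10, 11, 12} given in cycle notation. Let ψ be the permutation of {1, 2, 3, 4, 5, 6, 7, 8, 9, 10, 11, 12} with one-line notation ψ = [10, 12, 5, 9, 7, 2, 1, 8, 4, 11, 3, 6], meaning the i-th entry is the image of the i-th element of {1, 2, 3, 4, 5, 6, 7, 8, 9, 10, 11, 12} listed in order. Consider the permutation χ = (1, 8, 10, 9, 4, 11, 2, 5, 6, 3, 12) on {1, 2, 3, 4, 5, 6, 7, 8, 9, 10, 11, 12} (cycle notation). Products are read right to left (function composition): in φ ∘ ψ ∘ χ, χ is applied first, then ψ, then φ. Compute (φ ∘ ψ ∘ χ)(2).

Chase 2: χ(2) = 5; ψ(5) = 7; φ(7) = 9. Hence (φ ∘ ψ ∘ χ)(2) = 9.

9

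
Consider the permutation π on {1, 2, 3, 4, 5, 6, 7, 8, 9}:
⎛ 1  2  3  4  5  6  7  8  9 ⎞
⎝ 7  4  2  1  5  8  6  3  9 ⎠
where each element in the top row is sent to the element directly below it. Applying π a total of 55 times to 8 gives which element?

Tracing 8 → 3 → … returns to 8 after 7 steps, so 8 lies in a 7-cycle (1 7 6 8 3 2 4).
Since the cycle has length 7, π^55 acts on it the same as π^6 (55 mod 7 = 6).
Stepping 6 places around the cycle: 8 → 3 → 2 → 4 → 1 → 7 → 6.

6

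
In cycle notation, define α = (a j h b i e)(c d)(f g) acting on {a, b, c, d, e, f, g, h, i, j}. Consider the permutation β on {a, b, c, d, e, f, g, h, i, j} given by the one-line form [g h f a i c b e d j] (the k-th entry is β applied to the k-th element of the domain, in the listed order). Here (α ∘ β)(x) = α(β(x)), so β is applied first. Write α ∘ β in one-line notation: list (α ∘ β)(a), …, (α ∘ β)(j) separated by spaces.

(α ∘ β)(x) = α(β(x)). Computing each image: α(β(a)) = α(g) = f, α(β(b)) = α(h) = b, α(β(c)) = α(f) = g, α(β(d)) = α(a) = j, α(β(e)) = α(i) = e, α(β(f)) = α(c) = d, α(β(g)) = α(b) = i, α(β(h)) = α(e) = a, α(β(i)) = α(d) = c, α(β(j)) = α(j) = h.
Hence α ∘ β = [f b g j e d i a c h].

f b g j e d i a c h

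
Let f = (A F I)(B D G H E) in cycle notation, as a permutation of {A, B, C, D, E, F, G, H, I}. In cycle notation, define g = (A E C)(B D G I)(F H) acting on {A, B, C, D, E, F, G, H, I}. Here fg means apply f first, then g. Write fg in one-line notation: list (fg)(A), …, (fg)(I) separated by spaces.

H G A I D B F C E

For each element, apply f then g: A → F → H; B → D → G; C → C → A; D → G → I; E → B → D; F → I → B; G → H → F; H → E → C; I → A → E.
Collecting the images, fg = [H G A I D B F C E].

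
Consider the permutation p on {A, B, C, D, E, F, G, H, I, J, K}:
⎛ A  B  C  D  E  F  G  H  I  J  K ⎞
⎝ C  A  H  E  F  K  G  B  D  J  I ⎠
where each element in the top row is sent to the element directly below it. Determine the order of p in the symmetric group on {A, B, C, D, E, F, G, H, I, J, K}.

20

Writing p as disjoint cycles, the cycle lengths are 5, 4, 1, 1.
Since disjoint cycles commute, ord(p) = lcm(5, 4) = 20.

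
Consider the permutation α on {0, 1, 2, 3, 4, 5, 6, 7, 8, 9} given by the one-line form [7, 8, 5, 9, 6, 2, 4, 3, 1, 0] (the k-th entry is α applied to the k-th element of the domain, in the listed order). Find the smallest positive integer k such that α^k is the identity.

Decomposing into disjoint cycles gives cycle lengths 4, 2, 2, 2.
Since disjoint cycles commute, ord(α) = lcm(4, 2, 2, 2) = 4.

4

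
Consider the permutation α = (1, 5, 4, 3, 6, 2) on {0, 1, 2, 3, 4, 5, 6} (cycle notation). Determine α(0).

0 does not appear in any cycle of α, so it is a fixed point: α(0) = 0.

0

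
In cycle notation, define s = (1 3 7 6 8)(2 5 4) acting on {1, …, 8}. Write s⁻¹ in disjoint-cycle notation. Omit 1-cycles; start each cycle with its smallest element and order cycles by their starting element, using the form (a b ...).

The inverse reverses each cycle.
Reversing each cycle of s and rotating so the smallest element leads gives (1 8 6 7 3)(2 4 5).

(1 8 6 7 3)(2 4 5)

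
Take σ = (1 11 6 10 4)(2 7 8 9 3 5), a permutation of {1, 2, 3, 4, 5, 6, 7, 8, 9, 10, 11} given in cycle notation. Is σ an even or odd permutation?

odd

The cycle lengths are 6, 5.
A cycle is odd iff its length is even; σ has 1 even-length cycle, so sgn(σ) = (−1)^1 and σ is odd.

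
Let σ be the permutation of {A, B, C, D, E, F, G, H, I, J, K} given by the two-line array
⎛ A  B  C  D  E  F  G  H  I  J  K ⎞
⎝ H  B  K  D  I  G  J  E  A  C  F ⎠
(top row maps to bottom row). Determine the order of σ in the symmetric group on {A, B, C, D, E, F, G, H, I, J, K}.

20

Decomposing into disjoint cycles gives cycle lengths 5, 4, 1, 1.
The order is lcm(5, 4) = 20.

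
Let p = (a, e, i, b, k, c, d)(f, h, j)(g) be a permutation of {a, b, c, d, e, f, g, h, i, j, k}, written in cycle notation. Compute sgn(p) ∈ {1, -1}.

The cycle lengths are 7, 3, 1.
A cycle of length ℓ contributes ℓ−1 transpositions, so p is a product of 6 + 2 = 8 transpositions — even.

1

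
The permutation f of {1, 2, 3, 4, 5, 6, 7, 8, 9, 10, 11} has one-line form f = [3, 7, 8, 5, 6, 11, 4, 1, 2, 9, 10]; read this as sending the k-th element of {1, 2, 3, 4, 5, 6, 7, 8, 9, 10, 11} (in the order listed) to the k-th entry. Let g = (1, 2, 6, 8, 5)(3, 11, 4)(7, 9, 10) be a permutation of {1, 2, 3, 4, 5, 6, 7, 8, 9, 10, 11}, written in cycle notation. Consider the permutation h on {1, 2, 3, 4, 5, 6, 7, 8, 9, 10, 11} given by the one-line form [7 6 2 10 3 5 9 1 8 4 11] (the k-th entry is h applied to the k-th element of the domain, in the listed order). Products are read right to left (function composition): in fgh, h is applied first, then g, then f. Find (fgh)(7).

9

Apply the permutations in order: h(7) = 9, then g(9) = 10, then f(10) = 9. So (fgh)(7) = 9.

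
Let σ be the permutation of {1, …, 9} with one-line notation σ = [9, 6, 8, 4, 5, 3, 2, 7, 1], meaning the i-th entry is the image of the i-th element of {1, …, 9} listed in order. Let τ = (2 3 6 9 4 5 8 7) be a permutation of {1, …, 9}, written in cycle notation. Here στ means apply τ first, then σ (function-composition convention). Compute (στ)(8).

τ(8) = 7, then σ(7) = 2; composing gives (στ)(8) = 2.

2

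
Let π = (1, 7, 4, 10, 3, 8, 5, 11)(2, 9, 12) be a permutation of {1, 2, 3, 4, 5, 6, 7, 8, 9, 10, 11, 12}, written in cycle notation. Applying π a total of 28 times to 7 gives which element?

8

7 lies in the 8-cycle (1, 7, 4, 10, 3, 8, 5, 11).
Since the cycle has length 8, π^28 acts on it the same as π^4 (28 mod 8 = 4).
Stepping 4 places around the cycle: 7 → 4 → 10 → 3 → 8.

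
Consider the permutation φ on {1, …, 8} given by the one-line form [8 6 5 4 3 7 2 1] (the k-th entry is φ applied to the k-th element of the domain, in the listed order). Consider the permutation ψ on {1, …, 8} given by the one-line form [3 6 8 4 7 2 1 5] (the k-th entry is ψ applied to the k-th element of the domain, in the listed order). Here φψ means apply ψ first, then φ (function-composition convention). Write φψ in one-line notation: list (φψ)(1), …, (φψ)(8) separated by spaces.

Chase each element through ψ then φ: 1 → 3 → 5; 2 → 6 → 7; 3 → 8 → 1; 4 → 4 → 4; 5 → 7 → 2; 6 → 2 → 6; 7 → 1 → 8; 8 → 5 → 3.
Collecting the images, φψ = [5 7 1 4 2 6 8 3].

5 7 1 4 2 6 8 3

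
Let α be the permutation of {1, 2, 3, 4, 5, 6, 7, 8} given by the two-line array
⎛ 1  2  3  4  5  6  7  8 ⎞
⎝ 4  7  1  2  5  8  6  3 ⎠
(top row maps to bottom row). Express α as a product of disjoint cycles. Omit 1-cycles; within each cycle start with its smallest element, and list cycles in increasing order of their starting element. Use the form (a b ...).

(1 4 2 7 6 8 3)

From 1: 1 → 4 → 2 → 7 → 6 → 8 → 3 → 1, closing the cycle (1 4 2 7 6 8 3).
Continuing from each remaining unvisited element yields (1 4 2 7 6 8 3).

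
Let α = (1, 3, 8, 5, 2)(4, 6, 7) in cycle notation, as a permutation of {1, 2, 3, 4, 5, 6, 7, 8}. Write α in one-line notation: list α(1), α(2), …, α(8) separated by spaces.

3 1 8 6 2 7 4 5

Each element maps to the next entry in its cycle (wrapping to the front): 1↦3, 2↦1, 3↦8, 4↦6, 5↦2, 6↦7, 7↦4, 8↦5.
Listing these in domain order gives 3 1 8 6 2 7 4 5.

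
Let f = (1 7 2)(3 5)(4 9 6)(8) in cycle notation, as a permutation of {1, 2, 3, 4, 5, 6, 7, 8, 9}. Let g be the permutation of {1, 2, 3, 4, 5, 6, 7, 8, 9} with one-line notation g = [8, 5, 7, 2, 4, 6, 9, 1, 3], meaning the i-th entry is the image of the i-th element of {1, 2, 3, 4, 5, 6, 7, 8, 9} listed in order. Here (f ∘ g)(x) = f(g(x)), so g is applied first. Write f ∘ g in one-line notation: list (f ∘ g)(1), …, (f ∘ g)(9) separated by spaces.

(f ∘ g)(x) = f(g(x)). Computing each image: f(g(1)) = f(8) = 8, f(g(2)) = f(5) = 3, f(g(3)) = f(7) = 2, f(g(4)) = f(2) = 1, f(g(5)) = f(4) = 9, f(g(6)) = f(6) = 4, f(g(7)) = f(9) = 6, f(g(8)) = f(1) = 7, f(g(9)) = f(3) = 5.
Hence f ∘ g = [8 3 2 1 9 4 6 7 5].

8 3 2 1 9 4 6 7 5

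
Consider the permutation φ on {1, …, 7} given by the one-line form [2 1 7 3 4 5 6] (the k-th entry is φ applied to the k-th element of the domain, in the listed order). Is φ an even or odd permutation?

In disjoint-cycle form the cycle lengths are 5, 2.
A cycle of length ℓ contributes ℓ−1 transpositions, so φ is a product of 4 + 1 = 5 transpositions — odd.

odd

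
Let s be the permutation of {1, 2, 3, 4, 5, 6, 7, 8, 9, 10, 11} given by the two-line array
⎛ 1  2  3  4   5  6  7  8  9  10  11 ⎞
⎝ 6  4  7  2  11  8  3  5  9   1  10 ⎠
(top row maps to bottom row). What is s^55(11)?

Tracing 11 → 10 → … returns to 11 after 6 steps, so 11 lies in a 6-cycle (1 6 8 5 11 10).
On a 6-cycle, s^6 is the identity, so s^55 = s^1 there (55 ≡ 1 mod 6).
Stepping 1 place around the cycle: 11 → 10.

10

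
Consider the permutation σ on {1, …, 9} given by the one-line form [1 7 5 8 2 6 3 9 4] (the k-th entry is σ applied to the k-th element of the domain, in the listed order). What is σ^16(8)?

Tracing 8 → 9 → … returns to 8 after 3 steps, so 8 lies in a 3-cycle (4 8 9).
Powers repeat with period 3 on this cycle, and 16 mod 3 = 1, so σ^16(8) = σ^1(8).
Stepping 1 place around the cycle: 8 → 9.

9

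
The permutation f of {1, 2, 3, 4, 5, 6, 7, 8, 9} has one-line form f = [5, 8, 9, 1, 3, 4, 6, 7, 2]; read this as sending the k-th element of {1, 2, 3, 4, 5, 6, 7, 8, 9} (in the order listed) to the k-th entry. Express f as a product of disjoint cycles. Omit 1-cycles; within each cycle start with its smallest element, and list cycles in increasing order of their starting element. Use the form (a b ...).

Iterating f from 1 gives 1 → 5 → 3 → 9 → 2 → 8 → 7 → 6 → 4 → 1; that is the 9-cycle (1 5 3 9 2 8 7 6 4).
Continuing from each remaining unvisited element yields (1 5 3 9 2 8 7 6 4).

(1 5 3 9 2 8 7 6 4)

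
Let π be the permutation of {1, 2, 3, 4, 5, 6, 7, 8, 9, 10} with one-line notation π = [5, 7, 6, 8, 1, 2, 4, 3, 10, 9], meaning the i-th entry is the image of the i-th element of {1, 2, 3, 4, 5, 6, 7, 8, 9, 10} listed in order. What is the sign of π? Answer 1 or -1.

In disjoint-cycle form the cycle lengths are 6, 2, 2.
A cycle of length ℓ contributes ℓ−1 transpositions, so π is a product of 5 + 1 + 1 = 7 transpositions — odd.

-1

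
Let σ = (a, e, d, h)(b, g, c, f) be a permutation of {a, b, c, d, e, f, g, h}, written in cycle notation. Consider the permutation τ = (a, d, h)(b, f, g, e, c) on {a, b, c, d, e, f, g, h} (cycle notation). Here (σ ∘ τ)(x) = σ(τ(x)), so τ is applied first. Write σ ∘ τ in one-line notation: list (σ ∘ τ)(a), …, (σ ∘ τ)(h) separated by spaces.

(σ ∘ τ)(x) = σ(τ(x)). Computing each image: σ(τ(a)) = σ(d) = h, σ(τ(b)) = σ(f) = b, σ(τ(c)) = σ(b) = g, σ(τ(d)) = σ(h) = a, σ(τ(e)) = σ(c) = f, σ(τ(f)) = σ(g) = c, σ(τ(g)) = σ(e) = d, σ(τ(h)) = σ(a) = e.
Hence σ ∘ τ = [h b g a f c d e].

h b g a f c d e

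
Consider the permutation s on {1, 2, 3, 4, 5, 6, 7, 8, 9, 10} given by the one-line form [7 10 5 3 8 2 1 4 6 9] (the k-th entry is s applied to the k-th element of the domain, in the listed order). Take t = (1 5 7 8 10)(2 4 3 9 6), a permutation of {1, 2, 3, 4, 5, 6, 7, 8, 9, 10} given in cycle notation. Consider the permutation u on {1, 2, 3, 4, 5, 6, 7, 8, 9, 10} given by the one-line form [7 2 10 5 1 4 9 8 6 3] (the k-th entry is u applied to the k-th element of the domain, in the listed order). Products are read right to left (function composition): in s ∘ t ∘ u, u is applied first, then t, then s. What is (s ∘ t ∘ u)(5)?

8

(s ∘ t ∘ u)(5) = s(t(u(5))). u(5) = 1, then t(1) = 5, then s(5) = 8, so the result is 8.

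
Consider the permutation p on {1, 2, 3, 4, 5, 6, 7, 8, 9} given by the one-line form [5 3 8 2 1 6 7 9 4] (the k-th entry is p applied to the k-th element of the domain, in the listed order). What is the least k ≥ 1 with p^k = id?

Decomposing into disjoint cycles gives cycle lengths 5, 2, 1, 1.
Since disjoint cycles commute, ord(p) = lcm(5, 2) = 10.

10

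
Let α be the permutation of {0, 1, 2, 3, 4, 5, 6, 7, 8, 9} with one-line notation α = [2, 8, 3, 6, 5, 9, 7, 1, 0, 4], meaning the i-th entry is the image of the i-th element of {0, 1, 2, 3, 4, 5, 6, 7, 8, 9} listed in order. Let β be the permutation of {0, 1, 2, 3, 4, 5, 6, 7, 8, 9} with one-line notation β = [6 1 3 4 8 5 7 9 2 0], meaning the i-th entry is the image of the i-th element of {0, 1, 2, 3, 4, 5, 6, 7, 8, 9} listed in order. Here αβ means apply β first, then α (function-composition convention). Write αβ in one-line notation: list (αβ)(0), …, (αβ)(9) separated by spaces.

Chase each element through β then α: 0 → 6 → 7; 1 → 1 → 8; 2 → 3 → 6; 3 → 4 → 5; 4 → 8 → 0; 5 → 5 → 9; 6 → 7 → 1; 7 → 9 → 4; 8 → 2 → 3; 9 → 0 → 2.
Collecting the images, αβ = [7 8 6 5 0 9 1 4 3 2].

7 8 6 5 0 9 1 4 3 2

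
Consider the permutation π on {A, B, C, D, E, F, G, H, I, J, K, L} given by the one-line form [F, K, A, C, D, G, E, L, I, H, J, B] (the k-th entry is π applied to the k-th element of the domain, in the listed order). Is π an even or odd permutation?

odd

In disjoint-cycle form the cycle lengths are 6, 5, 1.
A cycle of length ℓ contributes ℓ−1 transpositions, so π is a product of 5 + 4 = 9 transpositions — odd.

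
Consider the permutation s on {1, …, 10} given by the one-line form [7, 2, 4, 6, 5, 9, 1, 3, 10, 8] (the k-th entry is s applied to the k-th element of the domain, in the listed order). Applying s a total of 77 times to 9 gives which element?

6

Tracing 9 → 10 → … returns to 9 after 6 steps, so 9 lies in a 6-cycle (3, 4, 6, 9, 10, 8).
On a 6-cycle, s^6 is the identity, so s^77 = s^5 there (77 ≡ 5 mod 6).
Advancing 5 steps from 9: 9 → 10 → 8 → 3 → 4 → 6.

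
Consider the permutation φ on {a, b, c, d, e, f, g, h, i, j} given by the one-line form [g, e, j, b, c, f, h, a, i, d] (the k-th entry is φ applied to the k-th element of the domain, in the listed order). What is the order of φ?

The disjoint-cycle form of φ has cycle lengths 5, 3, 1, 1.
The order of φ is the least common multiple of its cycle lengths: lcm(5, 3) = 15.

15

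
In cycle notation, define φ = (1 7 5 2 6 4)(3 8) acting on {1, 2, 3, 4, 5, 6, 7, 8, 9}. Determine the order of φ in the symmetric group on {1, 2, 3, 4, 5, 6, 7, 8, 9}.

6

The disjoint cycles have lengths 6, 2, 1.
The order is lcm(6, 2) = 6.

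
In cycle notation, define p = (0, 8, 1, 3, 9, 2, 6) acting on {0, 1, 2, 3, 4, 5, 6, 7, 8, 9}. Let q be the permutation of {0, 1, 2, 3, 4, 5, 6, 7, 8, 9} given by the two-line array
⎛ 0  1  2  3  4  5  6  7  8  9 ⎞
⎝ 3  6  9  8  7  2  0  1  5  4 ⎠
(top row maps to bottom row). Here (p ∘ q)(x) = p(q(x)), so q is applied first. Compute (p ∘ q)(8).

q(8) = 5, then p(5) = 5; composing gives (p ∘ q)(8) = 5.

5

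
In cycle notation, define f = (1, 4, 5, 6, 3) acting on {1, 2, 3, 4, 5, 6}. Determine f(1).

In the cycle (1, 4, 5, 6, 3), 1 is followed by 4, so f(1) = 4.

4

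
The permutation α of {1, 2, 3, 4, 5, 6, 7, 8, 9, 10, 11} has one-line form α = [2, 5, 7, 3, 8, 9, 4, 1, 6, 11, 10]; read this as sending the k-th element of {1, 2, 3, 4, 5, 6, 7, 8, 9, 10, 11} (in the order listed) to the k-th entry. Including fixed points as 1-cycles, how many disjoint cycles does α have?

4

The cycle decomposition is (1, 2, 5, 8)(3, 7, 4)(6, 9)(10, 11), which has 4 cycles (counting 1-cycles).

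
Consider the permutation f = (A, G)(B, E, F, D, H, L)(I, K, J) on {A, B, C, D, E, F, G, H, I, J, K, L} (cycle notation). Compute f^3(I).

I lies in the 3-cycle (I, K, J).
On a 3-cycle, f^3 is the identity, so f^3 = f^0 there (3 ≡ 0 mod 3).
So f^3(I) = I.

I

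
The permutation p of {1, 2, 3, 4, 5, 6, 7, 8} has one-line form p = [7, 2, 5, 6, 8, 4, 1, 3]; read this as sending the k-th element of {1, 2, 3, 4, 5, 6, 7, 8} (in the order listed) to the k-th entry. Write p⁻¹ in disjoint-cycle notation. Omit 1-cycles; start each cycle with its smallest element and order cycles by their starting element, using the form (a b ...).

The cycle decomposition of p is (1 7)(3 5 8)(4 6).
The inverse reverses every cycle; in canonical form, p⁻¹ = (1 7)(3 8 5)(4 6).

(1 7)(3 8 5)(4 6)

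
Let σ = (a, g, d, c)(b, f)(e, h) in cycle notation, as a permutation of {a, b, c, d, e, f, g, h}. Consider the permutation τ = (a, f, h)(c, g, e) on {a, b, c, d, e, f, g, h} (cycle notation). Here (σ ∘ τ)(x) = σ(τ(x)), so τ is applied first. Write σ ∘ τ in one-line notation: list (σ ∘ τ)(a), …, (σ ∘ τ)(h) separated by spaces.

Chase each element through τ then σ: a → f → b; b → b → f; c → g → d; d → d → c; e → c → a; f → h → e; g → e → h; h → a → g.
So σ ∘ τ in one-line form is b f d c a e h g.

b f d c a e h g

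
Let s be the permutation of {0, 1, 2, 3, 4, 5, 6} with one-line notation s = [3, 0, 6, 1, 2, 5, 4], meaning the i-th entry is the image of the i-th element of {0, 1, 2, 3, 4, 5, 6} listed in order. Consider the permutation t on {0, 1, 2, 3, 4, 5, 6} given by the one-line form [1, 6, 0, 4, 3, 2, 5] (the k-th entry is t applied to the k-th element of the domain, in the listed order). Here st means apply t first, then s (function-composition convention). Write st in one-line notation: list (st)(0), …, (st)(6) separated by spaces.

Chase each element through t then s: 0 → 1 → 0; 1 → 6 → 4; 2 → 0 → 3; 3 → 4 → 2; 4 → 3 → 1; 5 → 2 → 6; 6 → 5 → 5.
Collecting the images, st = [0 4 3 2 1 6 5].

0 4 3 2 1 6 5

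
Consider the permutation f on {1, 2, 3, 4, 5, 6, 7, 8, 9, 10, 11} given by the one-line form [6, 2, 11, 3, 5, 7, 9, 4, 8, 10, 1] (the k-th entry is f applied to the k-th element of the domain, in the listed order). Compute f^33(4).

3

Tracing 4 → 3 → … returns to 4 after 8 steps, so 4 lies in an 8-cycle (1, 6, 7, 9, 8, 4, 3, 11).
On an 8-cycle, f^8 is the identity, so f^33 = f^1 there (33 ≡ 1 mod 8).
Stepping 1 place around the cycle: 4 → 3.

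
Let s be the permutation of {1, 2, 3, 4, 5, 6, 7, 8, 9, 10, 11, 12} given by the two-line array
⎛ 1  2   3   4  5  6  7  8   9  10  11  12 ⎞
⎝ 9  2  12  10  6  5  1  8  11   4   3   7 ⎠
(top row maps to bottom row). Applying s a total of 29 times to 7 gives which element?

Tracing 7 → 1 → … returns to 7 after 6 steps, so 7 lies in a 6-cycle (1 9 11 3 12 7).
On a 6-cycle, s^6 is the identity, so s^29 = s^5 there (29 ≡ 5 mod 6).
Stepping 5 places around the cycle: 7 → 1 → 9 → 11 → 3 → 12.

12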